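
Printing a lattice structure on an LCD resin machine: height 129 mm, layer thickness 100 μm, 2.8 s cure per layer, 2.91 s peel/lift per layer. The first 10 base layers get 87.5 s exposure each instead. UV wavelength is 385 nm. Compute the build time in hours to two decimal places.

Number of layers: 129 / 0.1 → 1290 (rounded up).
Burn-in layers: 10 × (87.5 + 2.91) → 904.1 s.
Remaining layers = 1280 × (2.8 + 2.91) = 7308.8 s.
Sum: 904.1 + 7308.8 = 8212.9 s → 2.28 hours.

2.28 hours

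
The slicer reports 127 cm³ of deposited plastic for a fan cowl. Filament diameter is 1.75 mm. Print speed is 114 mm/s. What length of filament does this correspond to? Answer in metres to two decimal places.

Cross-section of 1.75 mm filament: π·(1.75/2)² = 2.4053 mm².
Length = 127 cm³ / 2.4053 mm² = 127000 / 2.4053 = 52800.07 mm = 52.80 m.

52.80 m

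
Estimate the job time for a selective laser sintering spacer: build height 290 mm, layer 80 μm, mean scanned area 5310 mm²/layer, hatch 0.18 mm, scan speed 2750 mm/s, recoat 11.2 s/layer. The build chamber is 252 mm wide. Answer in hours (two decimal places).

22.08 hours

Layer count = ceil(290 / 0.08) = 3625.
Per-layer scan distance = 5310 / 0.18 = 29500 mm.
Laser time per layer: 29500 / 2750 → 10.7273 s.
Per-layer time = 10.7273 + 11.2, so 21.9273 s.
3625 layers × 21.9273 s/layer = 79486.4625 s, i.e. 22.08 hours.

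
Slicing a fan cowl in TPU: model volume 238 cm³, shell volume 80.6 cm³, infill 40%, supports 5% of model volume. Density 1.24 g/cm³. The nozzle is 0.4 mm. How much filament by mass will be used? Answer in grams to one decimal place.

192.8 g

Volume inside the shell = 238 − 80.6 = 157.4 cm³.
Infill deposited: 0.40 × 157.4 → 62.96 cm³.
Support: 0.05 × 238 → 11.9 cm³.
Deposited volume = 80.6 + 62.96 + 11.9, so 155.46 cm³.
Mass = 155.46 × 1.24, so 192.7704 g.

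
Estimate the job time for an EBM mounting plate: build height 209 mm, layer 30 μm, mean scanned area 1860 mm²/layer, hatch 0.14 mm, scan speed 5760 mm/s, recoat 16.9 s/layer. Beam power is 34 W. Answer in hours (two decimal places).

Layer count = ceil(209 / 0.03) = 6967.
Per-layer scan distance = 1860 / 0.14 = 13285.7 mm.
Scan time per layer: 13285.7 / 5760 → 2.3065 s.
Time per layer: 2.3065 + 16.9 → 19.2065 s.
6967 layers × 19.2065 s/layer = 133811.6855 s, i.e. 37.17 hours.

37.17 hours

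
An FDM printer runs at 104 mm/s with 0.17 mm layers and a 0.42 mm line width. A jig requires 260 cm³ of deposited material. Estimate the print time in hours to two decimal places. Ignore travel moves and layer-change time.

9.73 hours

Bead cross-section = 0.17 × 0.42 = 0.0714 mm².
Path length: 260000 mm³ / 0.0714 mm² → 3641456.6 mm.
Extrusion time = 3641456.6 / 104, so 35014 s.
35014 s = 9.73 hours.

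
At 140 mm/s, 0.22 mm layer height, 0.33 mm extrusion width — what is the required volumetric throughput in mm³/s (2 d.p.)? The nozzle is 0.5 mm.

A = 0.22 × 0.33, so 0.0726 mm².
Volumetric flow = 140 × 0.0726 = 10.16 mm³/s.

10.16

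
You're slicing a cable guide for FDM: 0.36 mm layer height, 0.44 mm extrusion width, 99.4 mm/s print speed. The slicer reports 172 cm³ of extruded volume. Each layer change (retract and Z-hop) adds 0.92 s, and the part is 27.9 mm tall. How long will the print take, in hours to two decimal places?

Extrusion cross-section = 0.36 × 0.44 = 0.1584 mm².
Toolpath length = 172 cm³ / 0.1584 mm² = 172000 / 0.1584 = 1085858.6 mm.
Extrusion time: 1085858.6 / 99.4 → 10924.1 s.
Number of layers: 27.9 / 0.36 → 78 (rounded up).
Non-print overhead: 78 × 0.92 → 71.76 s.
Total = 10924.1 + 71.76 = 10995.86 s = 3.05 hours.

3.05 hours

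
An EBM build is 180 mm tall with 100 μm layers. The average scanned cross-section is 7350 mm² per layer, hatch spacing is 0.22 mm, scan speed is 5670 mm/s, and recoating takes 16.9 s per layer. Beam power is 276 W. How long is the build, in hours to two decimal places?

11.40 hours

Layers = ⌈180/0.1⌉ = 1800.
Per-layer scan distance: 7350 / 0.22 → 33409.1 mm.
Beam time per layer = 33409.1 / 5670, so 5.8923 s.
Layer cycle = 5.8923 + 16.9, so 22.7923 s.
1800 layers × 22.7923 s/layer = 41026.14 s, i.e. 11.40 hours.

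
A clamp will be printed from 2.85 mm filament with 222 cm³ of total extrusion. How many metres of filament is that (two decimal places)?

Filament cross-section = π × (2.85/2)² = 6.3794 mm².
L = 222000 mm³ / 6.3794 mm² = 34799.51 mm, i.e. 34.80 m.

34.80 m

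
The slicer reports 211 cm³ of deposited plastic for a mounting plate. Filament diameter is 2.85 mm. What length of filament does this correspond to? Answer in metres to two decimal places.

Cross-section of 2.85 mm filament: π·(2.85/2)² = 6.3794 mm².
Length = 211 cm³ / 6.3794 mm² = 211000 / 6.3794 = 33075.21 mm = 33.08 m.

33.08 m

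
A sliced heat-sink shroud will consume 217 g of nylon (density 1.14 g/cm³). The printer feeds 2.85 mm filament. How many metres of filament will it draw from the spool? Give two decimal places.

29.84 m

Volume = 217 g / 1.14 g·cm⁻³ = 190.3509 cm³ = 190350.9 mm³.
Filament cross-section = π × (2.85/2)² = 6.3794 mm².
Length = 190350.9 / 6.3794 = 29838.37 mm = 29.84 m.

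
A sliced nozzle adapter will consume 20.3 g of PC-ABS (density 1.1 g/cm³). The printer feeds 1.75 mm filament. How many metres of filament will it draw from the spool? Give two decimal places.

7.67 m

Volume = 20.3 g / 1.1 g·cm⁻³ = 18.4545 cm³ = 18454.5 mm³.
A = π r² = π × 0.875² = 2.4053 mm².
Length = 18454.5 / 2.4053 = 7672.43 mm = 7.67 m.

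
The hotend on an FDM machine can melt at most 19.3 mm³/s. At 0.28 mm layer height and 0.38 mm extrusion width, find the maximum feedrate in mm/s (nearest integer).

A: 0.28 × 0.38 → 0.1064 mm².
v_max = Q/A = 19.3/0.1064 = 181.39 mm/s → 181 mm/s.

181 mm/s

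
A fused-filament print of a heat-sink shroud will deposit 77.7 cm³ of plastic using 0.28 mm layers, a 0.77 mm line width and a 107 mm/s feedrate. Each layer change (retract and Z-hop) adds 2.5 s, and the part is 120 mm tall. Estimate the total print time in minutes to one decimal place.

74.0 minutes

Line area = 0.28 × 0.77 = 0.2156 mm².
Toolpath length = 77.7 cm³ / 0.2156 mm² = 77700 / 0.2156 = 360389.6 mm.
Extrusion time: 360389.6 / 107 → 3368.1 s.
Layer count = ceil(120 / 0.28) = 429.
Non-print overhead: 429 × 2.5 → 1072.5 s.
Total = 3368.1 + 1072.5 = 4440.6 s = 74.0 minutes.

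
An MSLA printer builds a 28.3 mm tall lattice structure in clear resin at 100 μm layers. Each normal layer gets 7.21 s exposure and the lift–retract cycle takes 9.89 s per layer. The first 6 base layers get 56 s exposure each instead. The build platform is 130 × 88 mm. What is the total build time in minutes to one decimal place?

85.5 minutes

Layers = ⌈28.3/0.1⌉ = 283.
Bottom layers = 6 × (56 + 9.89), so 395.34 s.
Normal layers = 277 × (7.21 + 9.89) = 4736.7 s.
Sum: 395.34 + 4736.7 = 5132.04 s → 85.5 minutes.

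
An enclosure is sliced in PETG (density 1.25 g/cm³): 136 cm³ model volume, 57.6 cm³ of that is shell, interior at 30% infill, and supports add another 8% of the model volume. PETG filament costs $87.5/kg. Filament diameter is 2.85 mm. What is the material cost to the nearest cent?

$10.06

Interior volume = 136 − 57.6 = 78.4 cm³.
Infill volume: 0.30 × 78.4 → 23.52 cm³.
Support = 0.08 × 136, so 10.88 cm³.
Deposited volume: 57.6 + 23.52 + 10.88 → 92 cm³.
Mass = 92 × 1.25, so 115 g.
At $87.5/kg: 115/1000 × 87.5 = $10.06.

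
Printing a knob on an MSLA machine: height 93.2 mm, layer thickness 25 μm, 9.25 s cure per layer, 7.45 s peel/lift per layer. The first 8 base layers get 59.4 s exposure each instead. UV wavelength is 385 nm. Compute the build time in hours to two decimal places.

17.41 hours

Layers = ⌈93.2/0.025⌉ = 3728.
Burn-in layers: 8 × (59.4 + 7.45) → 534.8 s.
Normal layers = 3720 × (9.25 + 7.45) = 62124 s.
Sum: 534.8 + 62124 = 62658.8 s → 17.41 hours.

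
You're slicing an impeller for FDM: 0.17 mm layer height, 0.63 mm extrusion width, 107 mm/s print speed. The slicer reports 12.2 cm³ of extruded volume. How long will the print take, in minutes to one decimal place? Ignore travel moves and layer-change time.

17.7 minutes

Extrusion cross-section = 0.17 × 0.63, so 0.1071 mm².
Toolpath length = 12.2 cm³ / 0.1071 mm² = 12200 / 0.1071 = 113912.2 mm.
Extrusion time = 113912.2 / 107, so 1064.6 s.
1064.6 s = 17.7 minutes.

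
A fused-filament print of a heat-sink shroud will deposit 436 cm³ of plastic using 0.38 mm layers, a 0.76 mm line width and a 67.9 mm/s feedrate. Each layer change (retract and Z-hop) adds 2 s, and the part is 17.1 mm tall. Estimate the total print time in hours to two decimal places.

6.20 hours

Bead cross-section = 0.38 × 0.76, so 0.2888 mm².
Toolpath length = 436 cm³ / 0.2888 mm² = 436000 / 0.2888 = 1509695.3 mm.
Extrusion time = 1509695.3 / 67.9, so 22234.1 s.
Layers = ⌈17.1/0.38⌉ = 45.
Z-hop total = 45 × 2, so 90 s.
Total = 22234.1 + 90 = 22324.1 s = 6.20 hours.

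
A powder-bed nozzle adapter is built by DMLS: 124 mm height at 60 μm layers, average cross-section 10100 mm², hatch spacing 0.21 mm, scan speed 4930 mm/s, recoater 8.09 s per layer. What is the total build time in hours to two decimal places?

10.25 hours

Layer count = ceil(124 / 0.06) = 2067.
Per-layer scan distance = 10100 / 0.21, so 48095.2 mm.
Per-layer scan time = 48095.2 / 4930 = 9.7556 s.
Per-layer time: 9.7556 + 8.09 → 17.8456 s.
2067 layers × 17.8456 s/layer = 36886.8552 s, i.e. 10.25 hours.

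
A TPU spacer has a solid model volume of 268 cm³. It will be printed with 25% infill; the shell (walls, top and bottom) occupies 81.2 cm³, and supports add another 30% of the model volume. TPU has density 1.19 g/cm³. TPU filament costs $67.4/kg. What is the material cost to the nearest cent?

Volume inside the shell: 268 − 81.2 → 186.8 cm³.
Infill volume = 0.25 × 186.8, so 46.7 cm³.
Support = 0.30 × 268, so 80.4 cm³.
Total extruded = 81.2 + 46.7 + 80.4 = 208.3 cm³.
Mass = 208.3 × 1.19, so 247.877 g.
Cost = 247.877 g / 1000 × $67.4/kg = $16.71.

$16.71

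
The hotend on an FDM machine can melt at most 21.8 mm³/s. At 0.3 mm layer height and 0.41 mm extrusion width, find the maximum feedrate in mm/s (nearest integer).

A = 0.3 × 0.41, so 0.123 mm².
v_max = Q/A = 21.8/0.123 = 177.24 mm/s → 177 mm/s.

177 mm/s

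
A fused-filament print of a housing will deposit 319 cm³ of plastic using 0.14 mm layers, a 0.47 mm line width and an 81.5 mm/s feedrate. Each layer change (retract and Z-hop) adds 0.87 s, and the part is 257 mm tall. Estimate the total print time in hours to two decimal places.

16.97 hours

Bead cross-section: 0.14 × 0.47 → 0.0658 mm².
Total extruded path = 319000/0.0658 = 4848024.3 mm.
Time extruding: 4848024.3 / 81.5 → 59485 s.
Layers = ⌈257/0.14⌉ = 1836.
Non-print overhead: 1836 × 0.87 → 1597.32 s.
Total = 59485 + 1597.32 = 61082.32 s = 16.97 hours.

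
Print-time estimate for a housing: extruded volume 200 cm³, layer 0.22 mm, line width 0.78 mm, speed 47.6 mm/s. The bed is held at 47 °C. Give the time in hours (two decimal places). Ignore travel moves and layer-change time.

Bead cross-section: 0.22 × 0.78 → 0.1716 mm².
Path length: 200000 mm³ / 0.1716 mm² → 1165501.2 mm.
Time extruding = 1165501.2 / 47.6, so 24485.3 s.
That's 24485.3 s → 6.80 hours.

6.80 hours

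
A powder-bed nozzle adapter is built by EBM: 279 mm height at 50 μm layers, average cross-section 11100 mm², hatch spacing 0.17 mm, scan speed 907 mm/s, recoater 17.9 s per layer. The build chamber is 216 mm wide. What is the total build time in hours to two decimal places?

Layer count = ceil(279 / 0.05) = 5580.
Scan path per layer = 11100 / 0.17, so 65294.1 mm.
Scan time per layer = 65294.1 / 907, so 71.9891 s.
Time per layer = 71.9891 + 17.9 = 89.8891 s.
5580 layers × 89.8891 s/layer = 501581.178 s, i.e. 139.33 hours.

139.33 hours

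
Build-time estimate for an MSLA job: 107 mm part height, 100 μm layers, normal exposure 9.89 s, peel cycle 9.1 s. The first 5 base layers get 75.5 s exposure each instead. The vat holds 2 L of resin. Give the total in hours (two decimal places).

5.74 hours

Layers = ⌈107/0.1⌉ = 1070.
Base layers: 5 × (75.5 + 9.1) → 423 s.
Normal layers = 1065 × (9.89 + 9.1), so 20224.35 s.
Sum: 423 + 20224.35 = 20647.35 s → 5.74 hours.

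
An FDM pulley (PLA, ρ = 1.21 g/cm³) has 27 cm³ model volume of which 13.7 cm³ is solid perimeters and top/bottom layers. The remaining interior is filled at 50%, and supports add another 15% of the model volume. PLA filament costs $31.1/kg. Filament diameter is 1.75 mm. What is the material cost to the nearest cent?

Volume inside the shell: 27 − 13.7 → 13.3 cm³.
Deposited infill: 0.50 × 13.3 → 6.65 cm³.
Support = 0.15 × 27 = 4.05 cm³.
Deposited volume: 13.7 + 6.65 + 4.05 → 24.4 cm³.
Mass = 24.4 × 1.21, so 29.524 g.
At $31.1/kg: 29.524/1000 × 31.1 = $0.92.

$0.92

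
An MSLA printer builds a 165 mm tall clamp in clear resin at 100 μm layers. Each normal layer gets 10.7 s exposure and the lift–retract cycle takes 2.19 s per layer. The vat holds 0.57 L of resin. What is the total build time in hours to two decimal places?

5.91 hours

Layers = ⌈165/0.1⌉ = 1650.
Each layer takes = 10.7 + 2.19, so 12.89 s.
Build time: 1650 × 12.89 s = 21268.5 s, i.e. 5.91 hours.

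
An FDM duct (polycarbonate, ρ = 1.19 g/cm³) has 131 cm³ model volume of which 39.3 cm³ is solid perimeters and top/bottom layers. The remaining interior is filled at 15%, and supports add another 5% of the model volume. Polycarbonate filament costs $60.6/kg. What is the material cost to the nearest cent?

$4.30

Interior volume = 131 − 39.3, so 91.7 cm³.
Deposited infill: 0.15 × 91.7 → 13.755 cm³.
Support = 0.05 × 131, so 6.55 cm³.
Total printed volume = 39.3 + 13.755 + 6.55 = 59.605 cm³.
Mass = 59.605 × 1.19 = 70.92995 g.
At $60.6/kg: 70.92995/1000 × 60.6 = $4.30.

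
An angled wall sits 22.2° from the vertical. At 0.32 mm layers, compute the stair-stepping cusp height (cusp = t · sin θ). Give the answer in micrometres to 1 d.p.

h_c = t·sin θ = 0.32 × 0.3778 = 0.120896 mm (120.9 μm).

120.9 μm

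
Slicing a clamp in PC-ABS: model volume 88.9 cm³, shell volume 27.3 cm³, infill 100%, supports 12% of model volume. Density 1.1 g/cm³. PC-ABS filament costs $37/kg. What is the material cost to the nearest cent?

Interior volume = 88.9 − 27.3 = 61.6 cm³.
Infill deposited = 1.00 × 61.6 = 61.6 cm³.
Support: 0.12 × 88.9 → 10.668 cm³.
Total printed volume = 27.3 + 61.6 + 10.668 = 99.568 cm³.
Mass: 99.568 × 1.1 → 109.5248 g.
At $37/kg: 109.5248/1000 × 37 = $4.05.

$4.05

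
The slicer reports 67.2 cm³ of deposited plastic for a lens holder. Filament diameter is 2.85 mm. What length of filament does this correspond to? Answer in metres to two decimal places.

A = π r² = π × 1.425² = 6.3794 mm².
L = 67200 mm³ / 6.3794 mm² = 10533.91 mm, i.e. 10.53 m.

10.53 m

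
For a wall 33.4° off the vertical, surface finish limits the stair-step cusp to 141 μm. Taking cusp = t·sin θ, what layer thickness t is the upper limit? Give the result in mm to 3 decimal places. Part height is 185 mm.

0.256 mm

Layer height = cusp / sin(33.4°) = 0.141 / 0.5505 = 0.256 mm.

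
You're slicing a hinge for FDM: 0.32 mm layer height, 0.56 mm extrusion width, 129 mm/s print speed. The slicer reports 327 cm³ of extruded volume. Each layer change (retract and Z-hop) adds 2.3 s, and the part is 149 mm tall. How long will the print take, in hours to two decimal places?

4.23 hours

Line area = 0.32 × 0.56, so 0.1792 mm².
Total extruded path = 327000/0.1792 = 1824776.8 mm.
Print-move time: 1824776.8 / 129 → 14145.6 s.
Layers = ⌈149/0.32⌉ = 466.
Z-hop total = 466 × 2.3 = 1071.8 s.
Total = 14145.6 + 1071.8 = 15217.4 s = 4.23 hours.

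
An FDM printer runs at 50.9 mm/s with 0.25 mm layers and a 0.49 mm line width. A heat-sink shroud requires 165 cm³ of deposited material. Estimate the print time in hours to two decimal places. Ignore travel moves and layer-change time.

Bead cross-section = 0.25 × 0.49, so 0.1225 mm².
Total extruded path = 165000/0.1225 = 1346938.8 mm.
Extrusion time: 1346938.8 / 50.9 → 26462.5 s.
Converting: 26462.5 s = 7.35 hours.

7.35 hours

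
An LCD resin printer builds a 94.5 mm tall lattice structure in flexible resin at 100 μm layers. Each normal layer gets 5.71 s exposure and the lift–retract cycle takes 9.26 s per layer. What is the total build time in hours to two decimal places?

Layer count = ceil(94.5 / 0.1) = 945.
Cycle time = 5.71 + 9.26, so 14.97 s.
Build time: 945 × 14.97 s = 14146.65 s, i.e. 3.93 hours.

3.93 hours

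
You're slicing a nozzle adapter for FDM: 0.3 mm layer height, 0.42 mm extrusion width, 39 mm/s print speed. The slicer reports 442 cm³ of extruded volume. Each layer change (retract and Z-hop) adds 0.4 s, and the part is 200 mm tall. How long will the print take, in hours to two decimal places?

Bead cross-section = 0.3 × 0.42, so 0.126 mm².
Toolpath length = 442 cm³ / 0.126 mm² = 442000 / 0.126 = 3507936.5 mm.
Time extruding = 3507936.5 / 39 = 89947.1 s.
Layer count = ceil(200 / 0.3) = 667.
Z-hop total = 667 × 0.4, so 266.8 s.
Altogether 89947.1 + 266.8 = 90213.9 s, i.e. 25.06 hours.

25.06 hours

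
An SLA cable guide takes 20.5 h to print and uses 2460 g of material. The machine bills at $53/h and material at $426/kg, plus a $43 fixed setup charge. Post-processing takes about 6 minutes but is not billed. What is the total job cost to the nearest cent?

$2177.46

Time charge = 53 × 20.5, so $1086.50.
Material cost = 426 × 2460/1000 = $1047.96.
Total = 1086.50 + 1047.96 + 43 = $2177.46.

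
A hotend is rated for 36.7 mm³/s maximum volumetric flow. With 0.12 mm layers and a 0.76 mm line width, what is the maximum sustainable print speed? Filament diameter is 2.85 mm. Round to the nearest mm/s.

Extrusion cross-section = 0.12 × 0.76, so 0.0912 mm².
v_max = Q/A = 36.7/0.0912 = 402.41 mm/s → 402 mm/s.

402 mm/s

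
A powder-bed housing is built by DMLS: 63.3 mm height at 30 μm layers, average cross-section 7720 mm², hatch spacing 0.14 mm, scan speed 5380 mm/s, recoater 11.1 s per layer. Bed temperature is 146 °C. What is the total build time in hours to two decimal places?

12.51 hours

Layer count = ceil(63.3 / 0.03) = 2110.
Per-layer scan distance: 7720 / 0.14 → 55142.9 mm.
Per-layer scan time = 55142.9 / 5380 = 10.2496 s.
Time per layer = 10.2496 + 11.1 = 21.3496 s.
Build time = 2110 × 21.3496 = 45047.656 s = 12.51 hours.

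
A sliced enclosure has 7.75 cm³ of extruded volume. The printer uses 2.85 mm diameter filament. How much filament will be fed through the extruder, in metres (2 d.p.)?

1.21 m

Filament cross-section = π × (2.85/2)² = 6.3794 mm².
Length = 7.75 cm³ / 6.3794 mm² = 7750 / 6.3794 = 1214.85 mm = 1.21 m.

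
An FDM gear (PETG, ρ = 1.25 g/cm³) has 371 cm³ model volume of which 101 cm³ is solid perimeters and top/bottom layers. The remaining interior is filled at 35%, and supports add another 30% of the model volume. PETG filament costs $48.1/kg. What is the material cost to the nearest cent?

$18.45

Infill region = 371 − 101 = 270 cm³.
Deposited infill = 0.35 × 270 = 94.5 cm³.
Support: 0.30 × 371 → 111.3 cm³.
Total printed volume = 101 + 94.5 + 111.3 = 306.8 cm³.
Mass: 306.8 × 1.25 → 383.5 g.
Cost = 383.5 g / 1000 × $48.1/kg = $18.45.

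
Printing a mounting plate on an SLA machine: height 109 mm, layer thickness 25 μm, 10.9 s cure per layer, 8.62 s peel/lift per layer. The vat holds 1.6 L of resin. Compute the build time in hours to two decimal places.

Number of layers: 109 / 0.025 → 4360 (rounded up).
Cycle time = 10.9 + 8.62 = 19.52 s.
Total = 4360 × 19.52 = 85107.2 s = 23.64 hours.

23.64 hours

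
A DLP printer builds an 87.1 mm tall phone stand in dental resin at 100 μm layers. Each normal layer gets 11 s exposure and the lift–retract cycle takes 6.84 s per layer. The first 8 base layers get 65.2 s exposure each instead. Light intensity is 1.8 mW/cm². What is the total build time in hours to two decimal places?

4.44 hours

Layer count = ceil(87.1 / 0.1) = 871.
Base layers = 8 × (65.2 + 6.84) = 576.32 s.
Regular layers = 863 × (11 + 6.84), so 15395.92 s.
Sum: 576.32 + 15395.92 = 15972.24 s → 4.44 hours.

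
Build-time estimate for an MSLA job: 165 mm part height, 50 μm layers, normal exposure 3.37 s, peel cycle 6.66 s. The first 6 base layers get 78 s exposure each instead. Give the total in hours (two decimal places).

Number of layers: 165 / 0.05 → 3300 (rounded up).
Burn-in layers: 6 × (78 + 6.66) → 507.96 s.
Remaining layers: 3294 × (3.37 + 6.66) → 33038.82 s.
Sum: 507.96 + 33038.82 = 33546.78 s → 9.32 hours.

9.32 hours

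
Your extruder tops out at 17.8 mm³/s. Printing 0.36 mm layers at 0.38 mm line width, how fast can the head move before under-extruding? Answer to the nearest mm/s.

Bead cross-section: 0.36 × 0.38 → 0.1368 mm².
v_max = Q/A = 17.8/0.1368 = 130.12 mm/s → 130 mm/s.

130 mm/s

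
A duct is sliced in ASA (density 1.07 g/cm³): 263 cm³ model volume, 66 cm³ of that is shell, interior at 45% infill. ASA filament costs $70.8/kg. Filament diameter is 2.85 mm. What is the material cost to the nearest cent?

Volume inside the shell = 263 − 66 = 197 cm³.
Infill deposited = 0.45 × 197 = 88.65 cm³.
Deposited volume = 66 + 88.65 = 154.65 cm³.
Mass: 154.65 × 1.07 → 165.4755 g.
At $70.8/kg: 165.4755/1000 × 70.8 = $11.72.

$11.72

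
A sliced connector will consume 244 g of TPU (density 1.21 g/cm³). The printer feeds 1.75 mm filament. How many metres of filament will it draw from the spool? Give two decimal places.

Extruded volume: 244/1.21 = 201.6529 cm³ (201652.9 mm³).
Filament cross-section = π × (1.75/2)² = 2.4053 mm².
L = V/A = 201652.9/2.4053 = 83836.9 mm → 83.84 m.

83.84 m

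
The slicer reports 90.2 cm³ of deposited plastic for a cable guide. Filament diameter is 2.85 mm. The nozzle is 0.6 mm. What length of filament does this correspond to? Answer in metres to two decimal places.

14.14 m

Filament cross-section = π × (2.85/2)² = 6.3794 mm².
Length = 90.2 cm³ / 6.3794 mm² = 90200 / 6.3794 = 14139.26 mm = 14.14 m.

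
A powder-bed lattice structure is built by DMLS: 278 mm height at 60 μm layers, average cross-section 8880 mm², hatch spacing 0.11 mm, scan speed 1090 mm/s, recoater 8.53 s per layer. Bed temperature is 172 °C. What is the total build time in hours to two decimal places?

106.31 hours

Number of layers: 278 / 0.06 → 4634 (rounded up).
Scan path per layer: 8880 / 0.11 → 80727.3 mm.
Scan time per layer = 80727.3 / 1090 = 74.0617 s.
Layer cycle = 74.0617 + 8.53, so 82.5917 s.
4634 layers × 82.5917 s/layer = 382729.9378 s, i.e. 106.31 hours.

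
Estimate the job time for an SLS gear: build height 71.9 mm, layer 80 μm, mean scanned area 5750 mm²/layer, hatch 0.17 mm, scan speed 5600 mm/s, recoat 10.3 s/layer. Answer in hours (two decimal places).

4.08 hours

Layer count = ceil(71.9 / 0.08) = 899.
Per-layer scan distance = 5750 / 0.17 = 33823.5 mm.
Per-layer scan time = 33823.5 / 5600 = 6.0399 s.
Layer cycle = 6.0399 + 10.3 = 16.3399 s.
Total: 899 × 16.3399 s = 14689.5701 s → 4.08 hours.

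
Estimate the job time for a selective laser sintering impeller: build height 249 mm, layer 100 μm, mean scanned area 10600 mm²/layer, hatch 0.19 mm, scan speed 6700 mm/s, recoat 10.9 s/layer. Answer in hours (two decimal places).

Layers = ⌈249/0.1⌉ = 2490.
Per-layer scan distance: 10600 / 0.19 → 55789.5 mm.
Per-layer scan time = 55789.5 / 6700, so 8.3268 s.
Per-layer time = 8.3268 + 10.9 = 19.2268 s.
Total: 2490 × 19.2268 s = 47874.732 s → 13.30 hours.

13.30 hours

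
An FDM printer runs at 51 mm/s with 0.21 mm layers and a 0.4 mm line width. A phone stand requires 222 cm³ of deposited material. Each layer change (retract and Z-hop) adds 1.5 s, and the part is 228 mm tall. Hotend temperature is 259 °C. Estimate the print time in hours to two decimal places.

14.85 hours

Bead cross-section = 0.21 × 0.4 = 0.084 mm².
Path length: 222000 mm³ / 0.084 mm² → 2642857.1 mm.
Extrusion time = 2642857.1 / 51 = 51820.7 s.
Layer count = ceil(228 / 0.21) = 1086.
Non-print overhead = 1086 × 1.5, so 1629 s.
Altogether 51820.7 + 1629 = 53449.7 s, i.e. 14.85 hours.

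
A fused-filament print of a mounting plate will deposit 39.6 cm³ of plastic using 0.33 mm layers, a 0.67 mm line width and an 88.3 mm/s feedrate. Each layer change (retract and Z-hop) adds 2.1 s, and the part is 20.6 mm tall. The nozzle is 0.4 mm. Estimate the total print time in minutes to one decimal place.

Extrusion cross-section = 0.33 × 0.67 = 0.2211 mm².
Toolpath length = 39.6 cm³ / 0.2211 mm² = 39600 / 0.2211 = 179104.5 mm.
Print-move time = 179104.5 / 88.3, so 2028.4 s.
Layers = ⌈20.6/0.33⌉ = 63.
Non-print overhead = 63 × 2.1 = 132.3 s.
Altogether 2028.4 + 132.3 = 2160.7 s, i.e. 36.0 minutes.

36.0 minutes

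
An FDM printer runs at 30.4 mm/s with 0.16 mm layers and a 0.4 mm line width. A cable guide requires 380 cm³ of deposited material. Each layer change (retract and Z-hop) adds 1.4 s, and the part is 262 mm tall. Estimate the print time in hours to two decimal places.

54.89 hours

Line area = 0.16 × 0.4, so 0.064 mm².
Total extruded path = 380000/0.064 = 5937500 mm.
Extrusion time = 5937500 / 30.4 = 195312.5 s.
Number of layers: 262 / 0.16 → 1638 (rounded up).
Z-hop total = 1638 × 1.4, so 2293.2 s.
Altogether 195312.5 + 2293.2 = 197605.7 s, i.e. 54.89 hours.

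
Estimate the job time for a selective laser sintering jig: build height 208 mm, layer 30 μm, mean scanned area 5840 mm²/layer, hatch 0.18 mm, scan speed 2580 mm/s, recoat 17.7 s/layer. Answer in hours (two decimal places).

Layer count = ceil(208 / 0.03) = 6934.
Hatch length per layer: 5840 / 0.18 → 32444.4 mm.
Laser time per layer = 32444.4 / 2580 = 12.5753 s.
Time per layer = 12.5753 + 17.7 = 30.2753 s.
Build time = 6934 × 30.2753 = 209928.9302 s = 58.31 hours.

58.31 hours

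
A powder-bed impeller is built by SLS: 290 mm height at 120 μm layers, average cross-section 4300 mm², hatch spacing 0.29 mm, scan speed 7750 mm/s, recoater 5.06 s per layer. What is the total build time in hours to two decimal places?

4.68 hours

Layers = ⌈290/0.12⌉ = 2417.
Scan path per layer = 4300 / 0.29, so 14827.6 mm.
Scan time per layer = 14827.6 / 7750, so 1.9132 s.
Layer cycle = 1.9132 + 5.06 = 6.9732 s.
Total: 2417 × 6.9732 s = 16854.2244 s → 4.68 hours.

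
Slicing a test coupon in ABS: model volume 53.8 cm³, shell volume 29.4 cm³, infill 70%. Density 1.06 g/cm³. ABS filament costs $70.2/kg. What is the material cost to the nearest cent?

Volume inside the shell: 53.8 − 29.4 → 24.4 cm³.
Infill volume = 0.70 × 24.4 = 17.08 cm³.
Total extruded = 29.4 + 17.08, so 46.48 cm³.
Mass: 46.48 × 1.06 → 49.2688 g.
At $70.2/kg: 49.2688/1000 × 70.2 = $3.46.

$3.46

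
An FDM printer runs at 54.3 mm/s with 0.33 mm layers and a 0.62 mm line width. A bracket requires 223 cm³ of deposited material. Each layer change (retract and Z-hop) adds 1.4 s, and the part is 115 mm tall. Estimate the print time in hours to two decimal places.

5.71 hours

Bead cross-section = 0.33 × 0.62 = 0.2046 mm².
Path length: 223000 mm³ / 0.2046 mm² → 1089931.6 mm.
Print-move time = 1089931.6 / 54.3 = 20072.4 s.
Layer count = ceil(115 / 0.33) = 349.
Layer-change overhead = 349 × 1.4 = 488.6 s.
Total = 20072.4 + 488.6 = 20561 s = 5.71 hours.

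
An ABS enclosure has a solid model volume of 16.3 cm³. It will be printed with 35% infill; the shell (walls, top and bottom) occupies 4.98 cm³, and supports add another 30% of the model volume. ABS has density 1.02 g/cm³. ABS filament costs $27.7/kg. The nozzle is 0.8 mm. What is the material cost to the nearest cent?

Volume inside the shell = 16.3 − 4.98, so 11.32 cm³.
Deposited infill = 0.35 × 11.32 = 3.962 cm³.
Support: 0.30 × 16.3 → 4.89 cm³.
Deposited volume = 4.98 + 3.962 + 4.89 = 13.832 cm³.
Mass = 13.832 × 1.02, so 14.10864 g.
At $27.7/kg: 14.10864/1000 × 27.7 = $0.39.

$0.39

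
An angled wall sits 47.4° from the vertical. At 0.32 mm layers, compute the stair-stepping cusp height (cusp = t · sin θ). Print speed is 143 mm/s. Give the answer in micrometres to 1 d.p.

235.6 μm

sin(47.4°) = 0.7361, so cusp = 0.32 × 0.7361 = 0.235552 mm → 235.6 μm.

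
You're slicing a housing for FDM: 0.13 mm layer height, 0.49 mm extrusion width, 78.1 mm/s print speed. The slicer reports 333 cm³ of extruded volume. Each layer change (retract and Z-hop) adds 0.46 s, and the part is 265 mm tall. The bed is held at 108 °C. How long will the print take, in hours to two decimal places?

Bead cross-section = 0.13 × 0.49, so 0.0637 mm².
Toolpath length = 333 cm³ / 0.0637 mm² = 333000 / 0.0637 = 5227629.5 mm.
Extrusion time = 5227629.5 / 78.1 = 66935.1 s.
Layer count = ceil(265 / 0.13) = 2039.
Z-hop total = 2039 × 0.46, so 937.94 s.
Total = 66935.1 + 937.94 = 67873.04 s = 18.85 hours.

18.85 hours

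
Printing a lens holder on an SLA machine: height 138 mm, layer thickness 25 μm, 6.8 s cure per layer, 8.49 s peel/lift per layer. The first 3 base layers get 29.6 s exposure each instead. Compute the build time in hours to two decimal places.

23.46 hours

Layer count = ceil(138 / 0.025) = 5520.
Bottom layers = 3 × (29.6 + 8.49) = 114.27 s.
Regular layers = 5517 × (6.8 + 8.49) = 84354.93 s.
Total = 114.27 + 84354.93 = 84469.2 s = 23.46 hours.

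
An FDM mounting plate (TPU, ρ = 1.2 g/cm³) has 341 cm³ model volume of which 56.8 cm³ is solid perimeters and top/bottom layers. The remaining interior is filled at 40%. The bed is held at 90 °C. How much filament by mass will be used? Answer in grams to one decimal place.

Interior volume: 341 − 56.8 → 284.2 cm³.
Infill deposited: 0.40 × 284.2 → 113.68 cm³.
Total printed volume: 56.8 + 113.68 → 170.48 cm³.
Mass: 170.48 × 1.2 → 204.576 g.

204.6 g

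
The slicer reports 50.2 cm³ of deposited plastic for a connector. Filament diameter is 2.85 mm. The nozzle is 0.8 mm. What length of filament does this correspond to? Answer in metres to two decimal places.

7.87 m

Filament cross-section = π × (2.85/2)² = 6.3794 mm².
Length = 50.2 cm³ / 6.3794 mm² = 50200 / 6.3794 = 7869.08 mm = 7.87 m.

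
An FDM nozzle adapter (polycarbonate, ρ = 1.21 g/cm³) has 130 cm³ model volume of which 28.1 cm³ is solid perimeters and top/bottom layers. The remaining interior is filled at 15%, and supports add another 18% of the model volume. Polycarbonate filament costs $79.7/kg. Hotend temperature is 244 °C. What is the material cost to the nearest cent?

Interior volume: 130 − 28.1 → 101.9 cm³.
Deposited infill = 0.15 × 101.9 = 15.285 cm³.
Support: 0.18 × 130 → 23.4 cm³.
Deposited volume: 28.1 + 15.285 + 23.4 → 66.785 cm³.
Mass = 66.785 × 1.21, so 80.80985 g.
Cost = 80.80985 g / 1000 × $79.7/kg = $6.44.

$6.44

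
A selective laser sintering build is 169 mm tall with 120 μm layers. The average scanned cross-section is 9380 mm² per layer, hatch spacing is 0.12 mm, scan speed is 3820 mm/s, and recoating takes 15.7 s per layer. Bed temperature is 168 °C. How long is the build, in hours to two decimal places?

14.15 hours

Number of layers: 169 / 0.12 → 1409 (rounded up).
Scan path per layer = 9380 / 0.12 = 78166.7 mm.
Laser time per layer: 78166.7 / 3820 → 20.4625 s.
Per-layer time: 20.4625 + 15.7 → 36.1625 s.
Build time = 1409 × 36.1625 = 50952.9625 s = 14.15 hours.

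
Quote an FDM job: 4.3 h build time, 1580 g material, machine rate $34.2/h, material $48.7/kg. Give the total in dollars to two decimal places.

Machine cost = 34.2 × 4.3 = $147.06.
Material charge: 48.7 × 1580/1000 → $76.946.
Job cost: 147.06 + 76.946 = 224.006 ≈ $224.01.

$224.01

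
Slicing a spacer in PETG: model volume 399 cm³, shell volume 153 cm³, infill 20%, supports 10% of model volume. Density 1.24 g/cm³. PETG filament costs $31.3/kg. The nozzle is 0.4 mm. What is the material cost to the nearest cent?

$9.40

Infill region: 399 − 153 → 246 cm³.
Infill volume = 0.20 × 246 = 49.2 cm³.
Support = 0.10 × 399, so 39.9 cm³.
Deposited volume: 153 + 49.2 + 39.9 → 242.1 cm³.
Mass = 242.1 × 1.24, so 300.204 g.
Cost = 300.204 g / 1000 × $31.3/kg = $9.40.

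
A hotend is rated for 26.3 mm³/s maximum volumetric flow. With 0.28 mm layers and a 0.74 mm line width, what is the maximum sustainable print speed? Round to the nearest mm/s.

127 mm/s

Extrusion cross-section = 0.28 × 0.74, so 0.2072 mm².
v_max = Q/A = 26.3/0.2072 = 126.93 mm/s → 127 mm/s.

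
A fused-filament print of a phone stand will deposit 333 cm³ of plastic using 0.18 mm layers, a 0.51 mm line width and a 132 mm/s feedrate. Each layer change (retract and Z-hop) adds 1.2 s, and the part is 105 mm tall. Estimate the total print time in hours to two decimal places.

7.83 hours

Bead cross-section = 0.18 × 0.51, so 0.0918 mm².
Toolpath length = 333 cm³ / 0.0918 mm² = 333000 / 0.0918 = 3627451 mm.
Extrusion time = 3627451 / 132 = 27480.7 s.
Number of layers: 105 / 0.18 → 584 (rounded up).
Layer-change overhead: 584 × 1.2 → 700.8 s.
Altogether 27480.7 + 700.8 = 28181.5 s, i.e. 7.83 hours.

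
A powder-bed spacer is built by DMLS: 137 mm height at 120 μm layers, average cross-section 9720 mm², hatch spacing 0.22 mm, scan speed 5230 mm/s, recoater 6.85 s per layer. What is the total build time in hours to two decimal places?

Number of layers: 137 / 0.12 → 1142 (rounded up).
Per-layer scan distance = 9720 / 0.22, so 44181.8 mm.
Per-layer scan time: 44181.8 / 5230 → 8.4478 s.
Layer cycle = 8.4478 + 6.85, so 15.2978 s.
Total: 1142 × 15.2978 s = 17470.0876 s → 4.85 hours.

4.85 hours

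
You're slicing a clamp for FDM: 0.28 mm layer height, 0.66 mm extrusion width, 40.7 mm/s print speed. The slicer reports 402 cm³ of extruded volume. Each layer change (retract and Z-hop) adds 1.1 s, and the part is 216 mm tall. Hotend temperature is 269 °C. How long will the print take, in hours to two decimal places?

15.08 hours

Line area: 0.28 × 0.66 → 0.1848 mm².
Total extruded path = 402000/0.1848 = 2175324.7 mm.
Time extruding = 2175324.7 / 40.7, so 53447.8 s.
Layer count = ceil(216 / 0.28) = 772.
Z-hop total = 772 × 1.1, so 849.2 s.
Total = 53447.8 + 849.2 = 54297 s = 15.08 hours.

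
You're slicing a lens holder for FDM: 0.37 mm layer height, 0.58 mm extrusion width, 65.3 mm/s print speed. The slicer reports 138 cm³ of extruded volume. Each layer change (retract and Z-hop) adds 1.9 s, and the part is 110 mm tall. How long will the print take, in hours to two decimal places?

Bead cross-section: 0.37 × 0.58 → 0.2146 mm².
Total extruded path = 138000/0.2146 = 643056.8 mm.
Print-move time: 643056.8 / 65.3 → 9847.7 s.
Number of layers: 110 / 0.37 → 298 (rounded up).
Z-hop total: 298 × 1.9 → 566.2 s.
Altogether 9847.7 + 566.2 = 10413.9 s, i.e. 2.89 hours.

2.89 hours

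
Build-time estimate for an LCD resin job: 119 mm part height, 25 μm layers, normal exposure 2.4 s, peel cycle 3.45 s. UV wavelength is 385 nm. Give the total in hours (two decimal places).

7.74 hours

Layers = ⌈119/0.025⌉ = 4760.
Each layer takes: 2.4 + 3.45 → 5.85 s.
Build time: 4760 × 5.85 s = 27846 s, i.e. 7.74 hours.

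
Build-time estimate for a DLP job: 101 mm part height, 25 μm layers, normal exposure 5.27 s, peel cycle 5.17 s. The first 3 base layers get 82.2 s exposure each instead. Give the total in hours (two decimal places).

Layers = ⌈101/0.025⌉ = 4040.
Burn-in layers = 3 × (82.2 + 5.17), so 262.11 s.
Regular layers = 4037 × (5.27 + 5.17) = 42146.28 s.
Total = 262.11 + 42146.28 = 42408.39 s = 11.78 hours.

11.78 hours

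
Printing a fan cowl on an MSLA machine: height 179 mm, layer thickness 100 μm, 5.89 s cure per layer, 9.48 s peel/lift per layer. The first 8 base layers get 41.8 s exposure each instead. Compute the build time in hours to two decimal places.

7.72 hours

Layer count = ceil(179 / 0.1) = 1790.
Base layers = 8 × (41.8 + 9.48) = 410.24 s.
Normal layers = 1782 × (5.89 + 9.48), so 27389.34 s.
Sum: 410.24 + 27389.34 = 27799.58 s → 7.72 hours.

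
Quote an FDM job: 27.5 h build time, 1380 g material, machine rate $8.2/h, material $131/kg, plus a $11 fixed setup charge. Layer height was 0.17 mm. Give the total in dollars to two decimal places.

$417.28

Machine-time cost = 8.2 × 27.5 = $225.50.
Material cost = 131 × 1380/1000 = $180.78.
Total = 225.50 + 180.78 + 11 = $417.28.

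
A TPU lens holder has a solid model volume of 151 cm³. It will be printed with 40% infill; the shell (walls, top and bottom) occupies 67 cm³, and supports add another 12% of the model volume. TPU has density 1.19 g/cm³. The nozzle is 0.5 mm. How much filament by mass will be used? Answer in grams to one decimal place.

Interior volume = 151 − 67, so 84 cm³.
Infill deposited: 0.40 × 84 → 33.6 cm³.
Support = 0.12 × 151, so 18.12 cm³.
Total extruded: 67 + 33.6 + 18.12 → 118.72 cm³.
Mass: 118.72 × 1.19 → 141.2768 g.

141.3 g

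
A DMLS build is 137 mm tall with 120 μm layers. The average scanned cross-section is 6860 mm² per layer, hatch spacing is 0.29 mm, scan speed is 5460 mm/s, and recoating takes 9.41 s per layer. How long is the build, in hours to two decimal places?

Layers = ⌈137/0.12⌉ = 1142.
Hatch length per layer = 6860 / 0.29, so 23655.2 mm.
Per-layer scan time = 23655.2 / 5460, so 4.3325 s.
Layer cycle = 4.3325 + 9.41, so 13.7425 s.
1142 layers × 13.7425 s/layer = 15693.935 s, i.e. 4.36 hours.

4.36 hours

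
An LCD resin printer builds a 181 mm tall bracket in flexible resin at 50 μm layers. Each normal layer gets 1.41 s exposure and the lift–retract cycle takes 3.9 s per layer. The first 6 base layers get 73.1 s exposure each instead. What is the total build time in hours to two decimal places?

5.46 hours

Layers = ⌈181/0.05⌉ = 3620.
Base layers = 6 × (73.1 + 3.9), so 462 s.
Normal layers: 3614 × (1.41 + 3.9) → 19190.34 s.
Total = 462 + 19190.34 = 19652.34 s = 5.46 hours.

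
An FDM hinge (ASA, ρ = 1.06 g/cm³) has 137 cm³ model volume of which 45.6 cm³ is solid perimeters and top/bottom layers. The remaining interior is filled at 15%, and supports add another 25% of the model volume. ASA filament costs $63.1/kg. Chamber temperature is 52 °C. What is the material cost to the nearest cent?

Infill region = 137 − 45.6, so 91.4 cm³.
Infill volume = 0.15 × 91.4, so 13.71 cm³.
Support = 0.25 × 137 = 34.25 cm³.
Total printed volume = 45.6 + 13.71 + 34.25, so 93.56 cm³.
Mass = 93.56 × 1.06 = 99.1736 g.
At $63.1/kg: 99.1736/1000 × 63.1 = $6.26.

$6.26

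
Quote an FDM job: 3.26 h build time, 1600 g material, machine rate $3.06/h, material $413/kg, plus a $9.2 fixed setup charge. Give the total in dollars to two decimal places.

Time charge = 3.06 × 3.26, so $9.9756.
Feedstock cost = 413 × 1600/1000 = $660.80.
Total = 9.9756 + 660.80 + 9.2 = 679.9756 ≈ $679.98.

$679.98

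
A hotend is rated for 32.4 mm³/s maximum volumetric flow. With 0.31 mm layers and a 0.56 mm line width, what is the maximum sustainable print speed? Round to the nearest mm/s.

Extrusion cross-section: 0.31 × 0.56 → 0.1736 mm².
v_max = Q/A = 32.4/0.1736 = 186.64 mm/s → 187 mm/s.

187 mm/s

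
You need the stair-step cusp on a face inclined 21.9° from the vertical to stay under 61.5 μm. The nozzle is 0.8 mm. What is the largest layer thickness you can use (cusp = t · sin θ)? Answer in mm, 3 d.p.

0.165 mm

sin(21.9°) = 0.3730; t_max = 0.0615/0.3730 = 0.165 mm.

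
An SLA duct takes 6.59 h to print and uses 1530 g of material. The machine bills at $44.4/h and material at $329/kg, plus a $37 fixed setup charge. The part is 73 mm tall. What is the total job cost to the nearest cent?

$832.97

Machine-time cost = 44.4 × 6.59, so $292.596.
Material charge = 329 × 1530/1000 = $503.37.
Total = 292.596 + 503.37 + 37 = 832.966 ≈ $832.97.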